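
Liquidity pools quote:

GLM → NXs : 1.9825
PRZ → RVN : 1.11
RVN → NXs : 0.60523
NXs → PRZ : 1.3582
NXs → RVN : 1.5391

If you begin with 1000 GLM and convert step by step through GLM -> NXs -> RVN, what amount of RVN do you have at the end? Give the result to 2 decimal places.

1000 GLM × 1.9825 = 1982.5 NXs
1982.5 NXs × 1.5391 = 3051.26575 RVN

3051.27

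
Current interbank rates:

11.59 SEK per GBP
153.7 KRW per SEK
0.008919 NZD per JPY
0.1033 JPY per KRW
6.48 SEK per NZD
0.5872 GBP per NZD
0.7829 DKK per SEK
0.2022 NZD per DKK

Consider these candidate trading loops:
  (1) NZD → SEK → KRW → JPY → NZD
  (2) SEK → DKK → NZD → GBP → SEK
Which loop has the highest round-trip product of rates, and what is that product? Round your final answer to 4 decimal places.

1.0774

(1) 6.48 × 153.7 × 0.1033 × 0.008919 = 0.91763
(2) 0.7829 × 0.2022 × 0.5872 × 11.59 = 1.07735
Highest is cycle (2) at 1.0774 (>1, arbitrage).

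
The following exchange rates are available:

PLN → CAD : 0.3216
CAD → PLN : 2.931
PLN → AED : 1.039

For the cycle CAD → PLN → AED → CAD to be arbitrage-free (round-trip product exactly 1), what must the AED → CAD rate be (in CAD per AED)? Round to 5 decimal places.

0.32837

Known legs of the cycle: 2.931 × 1.039 = 3.045309
For no arbitrage the full-cycle product must be 1, so the missing rate is 1 / 3.045309 ≈ 0.3283739.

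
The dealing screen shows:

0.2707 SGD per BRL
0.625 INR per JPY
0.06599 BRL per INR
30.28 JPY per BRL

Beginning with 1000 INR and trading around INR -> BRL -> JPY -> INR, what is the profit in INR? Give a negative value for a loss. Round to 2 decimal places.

1000 INR × 0.06599 = 65.99 BRL
65.99 BRL × 30.28 = 1998.1772 JPY
1998.1772 JPY × 0.625 = 1248.86075 INR
Net change: 1248.86075 − 1000 = 248.86075 INR

248.86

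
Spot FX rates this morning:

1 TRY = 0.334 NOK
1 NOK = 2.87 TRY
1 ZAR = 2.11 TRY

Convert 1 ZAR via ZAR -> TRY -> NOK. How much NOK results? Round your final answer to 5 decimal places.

0.70474

1 ZAR × 2.11 = 2.11 TRY
2.11 TRY × 0.334 = 0.70474 NOK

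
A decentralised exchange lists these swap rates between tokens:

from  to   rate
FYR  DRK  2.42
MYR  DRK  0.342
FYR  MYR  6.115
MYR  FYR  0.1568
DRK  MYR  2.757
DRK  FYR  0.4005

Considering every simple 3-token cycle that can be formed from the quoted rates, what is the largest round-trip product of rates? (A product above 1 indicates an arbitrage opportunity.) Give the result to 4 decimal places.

DRK→MYR→FYR→DRK: 2.757 × 0.1568 × 2.42 = 1.04616
DRK→FYR→MYR→DRK: 0.4005 × 6.115 × 0.342 = 0.83758
Maximum is DRK→MYR→FYR→DRK at 1.0462; arbitrage exists.

1.0462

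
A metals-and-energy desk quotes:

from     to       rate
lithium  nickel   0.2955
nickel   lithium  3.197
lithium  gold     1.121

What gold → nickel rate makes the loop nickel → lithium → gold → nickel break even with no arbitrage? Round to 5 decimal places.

0.27903

Known legs of the cycle: 3.197 × 1.121 = 3.583837
For no arbitrage the full-cycle product must be 1, so the missing rate is 1 / 3.583837 ≈ 0.2790305.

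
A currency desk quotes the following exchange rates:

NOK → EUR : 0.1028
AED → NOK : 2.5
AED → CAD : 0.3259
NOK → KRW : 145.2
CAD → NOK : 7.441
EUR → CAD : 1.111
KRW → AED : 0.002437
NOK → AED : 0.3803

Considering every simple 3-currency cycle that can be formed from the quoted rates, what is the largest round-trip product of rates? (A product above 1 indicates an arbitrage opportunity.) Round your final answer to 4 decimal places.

AED→CAD→NOK→AED: 0.3259 × 7.441 × 0.3803 = 0.92224
AED→NOK→KRW→AED: 2.5 × 145.2 × 0.002437 = 0.88463
NOK→EUR→CAD→NOK: 0.1028 × 1.111 × 7.441 = 0.84984
Maximum is AED→CAD→NOK→AED at 0.9222; no arbitrage — every cycle loses value.

0.9222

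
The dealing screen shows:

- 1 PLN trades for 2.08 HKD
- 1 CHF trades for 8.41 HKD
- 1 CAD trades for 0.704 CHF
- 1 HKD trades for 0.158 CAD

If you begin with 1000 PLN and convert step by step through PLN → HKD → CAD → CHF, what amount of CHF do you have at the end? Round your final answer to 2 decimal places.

231.36

1000 PLN × 2.08 = 2080 HKD
2080 HKD × 0.158 = 328.64 CAD
328.64 CAD × 0.704 = 231.36256 CHF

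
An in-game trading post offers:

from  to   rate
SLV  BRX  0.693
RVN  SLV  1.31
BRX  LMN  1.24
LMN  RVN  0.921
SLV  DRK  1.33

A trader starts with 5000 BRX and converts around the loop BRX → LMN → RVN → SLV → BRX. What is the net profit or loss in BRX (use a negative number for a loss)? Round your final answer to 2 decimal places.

183.89

5000 BRX × 1.24 = 6200 LMN
6200 LMN × 0.921 = 5710.2 RVN
5710.2 RVN × 1.31 = 7480.362 SLV
7480.362 SLV × 0.693 = 5183.890866 BRX
Net change: 5183.890866 − 5000 = 183.890866 BRX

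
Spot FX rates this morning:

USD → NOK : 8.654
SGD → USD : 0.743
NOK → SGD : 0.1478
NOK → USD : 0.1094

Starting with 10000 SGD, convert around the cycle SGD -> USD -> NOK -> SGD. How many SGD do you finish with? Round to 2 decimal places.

9503.42

10000 SGD × 0.743 = 7430 USD
7430 USD × 8.654 = 64299.22 NOK
64299.22 NOK × 0.1478 = 9503.424716 SGD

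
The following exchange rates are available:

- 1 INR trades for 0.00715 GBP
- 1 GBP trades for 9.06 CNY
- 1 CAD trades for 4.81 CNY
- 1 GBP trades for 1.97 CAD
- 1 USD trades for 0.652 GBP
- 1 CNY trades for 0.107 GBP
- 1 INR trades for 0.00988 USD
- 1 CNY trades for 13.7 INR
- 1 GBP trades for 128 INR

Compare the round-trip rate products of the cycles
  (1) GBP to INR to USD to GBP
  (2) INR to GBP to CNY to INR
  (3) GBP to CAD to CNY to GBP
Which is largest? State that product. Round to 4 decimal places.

(1) 128 × 0.00988 × 0.652 = 0.82455
(2) 0.00715 × 9.06 × 13.7 = 0.88747
(3) 1.97 × 4.81 × 0.107 = 1.01390
Highest is cycle (3) at 1.0139 (>1, arbitrage).

1.0139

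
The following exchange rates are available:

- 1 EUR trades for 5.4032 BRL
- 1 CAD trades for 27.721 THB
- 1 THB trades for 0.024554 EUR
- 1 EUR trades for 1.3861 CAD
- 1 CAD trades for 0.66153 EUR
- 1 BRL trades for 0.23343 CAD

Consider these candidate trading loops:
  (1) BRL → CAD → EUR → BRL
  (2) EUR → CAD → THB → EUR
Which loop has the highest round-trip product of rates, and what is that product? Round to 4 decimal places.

0.9435

(1) 0.23343 × 0.66153 × 5.4032 = 0.83437
(2) 1.3861 × 27.721 × 0.024554 = 0.94346
Highest is cycle (2) at 0.9435 (≤1, no arbitrage).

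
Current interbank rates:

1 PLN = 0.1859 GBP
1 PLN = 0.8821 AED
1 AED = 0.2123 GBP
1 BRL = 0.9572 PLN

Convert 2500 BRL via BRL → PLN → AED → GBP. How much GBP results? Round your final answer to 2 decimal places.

448.14

2500 BRL × 0.9572 = 2393 PLN
2393 PLN × 0.8821 = 2110.8653 AED
2110.8653 AED × 0.2123 = 448.13670319 GBP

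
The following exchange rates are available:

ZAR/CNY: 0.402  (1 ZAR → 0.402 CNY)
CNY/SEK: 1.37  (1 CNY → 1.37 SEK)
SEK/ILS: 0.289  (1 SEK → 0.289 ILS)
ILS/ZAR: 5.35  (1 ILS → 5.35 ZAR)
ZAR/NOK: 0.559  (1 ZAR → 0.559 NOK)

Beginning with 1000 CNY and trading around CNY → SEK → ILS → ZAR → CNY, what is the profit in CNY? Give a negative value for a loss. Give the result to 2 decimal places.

1000 CNY × 1.37 = 1370 SEK
1370 SEK × 0.289 = 395.93 ILS
395.93 ILS × 5.35 = 2118.2255 ZAR
2118.2255 ZAR × 0.402 = 851.526651 CNY
Net change: 851.526651 − 1000 = -148.473349 CNY

-148.47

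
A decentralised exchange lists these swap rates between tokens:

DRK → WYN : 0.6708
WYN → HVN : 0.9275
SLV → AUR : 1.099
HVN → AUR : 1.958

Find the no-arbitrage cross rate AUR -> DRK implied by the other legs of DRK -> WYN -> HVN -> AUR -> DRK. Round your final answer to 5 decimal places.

Known legs of the cycle: 0.6708 × 0.9275 × 1.958 = 1.218202986
For no arbitrage the full-cycle product must be 1, so the missing rate is 1 / 1.218202986 ≈ 0.8208813.

0.82088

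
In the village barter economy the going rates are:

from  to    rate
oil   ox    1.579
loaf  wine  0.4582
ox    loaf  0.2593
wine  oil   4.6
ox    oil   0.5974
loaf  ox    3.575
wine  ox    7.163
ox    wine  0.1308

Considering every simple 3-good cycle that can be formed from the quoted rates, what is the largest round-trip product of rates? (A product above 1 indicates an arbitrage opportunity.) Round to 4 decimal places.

oil→ox→wine→oil: 1.579 × 0.1308 × 4.6 = 0.95005
ox→loaf→wine→ox: 0.2593 × 0.4582 × 7.163 = 0.85105
Maximum is oil→ox→wine→oil at 0.9501; no arbitrage — every cycle loses value.

0.9501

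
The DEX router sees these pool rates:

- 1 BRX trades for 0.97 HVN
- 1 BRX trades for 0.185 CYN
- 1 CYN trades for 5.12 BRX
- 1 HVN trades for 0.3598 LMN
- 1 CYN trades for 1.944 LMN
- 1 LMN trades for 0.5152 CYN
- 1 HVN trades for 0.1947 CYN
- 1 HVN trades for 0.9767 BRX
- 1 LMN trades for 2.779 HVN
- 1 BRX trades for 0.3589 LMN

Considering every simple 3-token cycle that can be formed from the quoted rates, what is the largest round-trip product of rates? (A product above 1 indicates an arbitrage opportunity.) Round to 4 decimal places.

CYN→LMN→HVN→CYN: 1.944 × 2.779 × 0.1947 = 1.05184
LMN→HVN→BRX→LMN: 2.779 × 0.9767 × 0.3589 = 0.97414
CYN→BRX→HVN→CYN: 5.12 × 0.97 × 0.1947 = 0.96696
CYN→BRX→LMN→CYN: 5.12 × 0.3589 × 0.5152 = 0.94672
Maximum is CYN→LMN→HVN→CYN at 1.0518; arbitrage exists.

1.0518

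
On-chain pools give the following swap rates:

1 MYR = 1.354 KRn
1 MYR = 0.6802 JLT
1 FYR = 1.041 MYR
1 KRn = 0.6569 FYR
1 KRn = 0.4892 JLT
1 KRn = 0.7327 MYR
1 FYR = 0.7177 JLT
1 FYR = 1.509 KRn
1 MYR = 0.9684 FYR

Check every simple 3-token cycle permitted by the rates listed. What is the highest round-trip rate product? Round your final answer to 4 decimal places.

1.0707

KRn→MYR→FYR→KRn: 0.7327 × 0.9684 × 1.509 = 1.07071
KRn→FYR→MYR→KRn: 0.6569 × 1.041 × 1.354 = 0.92591
Maximum is KRn→MYR→FYR→KRn at 1.0707; arbitrage exists.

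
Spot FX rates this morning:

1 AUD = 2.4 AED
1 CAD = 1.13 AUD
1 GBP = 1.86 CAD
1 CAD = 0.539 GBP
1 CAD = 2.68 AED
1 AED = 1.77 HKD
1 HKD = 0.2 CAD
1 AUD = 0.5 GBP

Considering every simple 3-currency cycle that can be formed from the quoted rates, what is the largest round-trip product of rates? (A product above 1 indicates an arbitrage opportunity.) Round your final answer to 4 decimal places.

1.0509

CAD→AUD→GBP→CAD: 1.13 × 0.5 × 1.86 = 1.05090
CAD→AED→HKD→CAD: 2.68 × 1.77 × 0.2 = 0.94872
Maximum is CAD→AUD→GBP→CAD at 1.0509; arbitrage exists.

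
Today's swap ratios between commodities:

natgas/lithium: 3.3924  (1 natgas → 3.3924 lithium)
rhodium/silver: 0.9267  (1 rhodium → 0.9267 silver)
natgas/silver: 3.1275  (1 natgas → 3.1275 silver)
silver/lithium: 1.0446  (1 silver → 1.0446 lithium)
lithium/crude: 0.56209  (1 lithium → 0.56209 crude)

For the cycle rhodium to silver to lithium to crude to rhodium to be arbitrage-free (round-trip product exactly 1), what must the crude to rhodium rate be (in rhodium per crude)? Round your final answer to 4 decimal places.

Known legs of the cycle: 0.9267 × 1.0446 × 0.56209 = 0.5441204436138
For no arbitrage the full-cycle product must be 1, so the missing rate is 1 / 0.5441204436138 ≈ 1.837828.

1.8378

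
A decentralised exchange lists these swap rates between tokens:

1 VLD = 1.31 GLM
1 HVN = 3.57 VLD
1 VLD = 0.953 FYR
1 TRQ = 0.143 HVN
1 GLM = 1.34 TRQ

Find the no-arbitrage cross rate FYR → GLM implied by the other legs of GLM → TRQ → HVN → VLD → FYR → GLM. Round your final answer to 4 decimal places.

Known legs of the cycle: 1.34 × 0.143 × 3.57 × 0.953 = 0.6519314802
For no arbitrage the full-cycle product must be 1, so the missing rate is 1 / 0.6519314802 ≈ 1.533904.

1.5339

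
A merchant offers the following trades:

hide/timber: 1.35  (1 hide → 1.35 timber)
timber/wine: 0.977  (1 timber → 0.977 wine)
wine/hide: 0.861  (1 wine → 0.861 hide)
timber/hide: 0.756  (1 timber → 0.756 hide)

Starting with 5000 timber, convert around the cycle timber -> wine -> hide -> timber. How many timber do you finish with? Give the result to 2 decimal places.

5000 timber × 0.977 = 4885 wine
4885 wine × 0.861 = 4205.985 hide
4205.985 hide × 1.35 = 5678.07975 timber

5678.08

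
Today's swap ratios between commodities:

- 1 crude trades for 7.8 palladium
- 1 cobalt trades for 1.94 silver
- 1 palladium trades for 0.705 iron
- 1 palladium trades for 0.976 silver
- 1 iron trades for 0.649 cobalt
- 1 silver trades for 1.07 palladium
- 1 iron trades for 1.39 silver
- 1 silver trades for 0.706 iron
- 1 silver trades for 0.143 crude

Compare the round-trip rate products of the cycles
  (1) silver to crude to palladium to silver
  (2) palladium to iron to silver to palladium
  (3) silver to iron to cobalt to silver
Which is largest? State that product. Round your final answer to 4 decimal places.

(1) 0.143 × 7.8 × 0.976 = 1.08863
(2) 0.705 × 1.39 × 1.07 = 1.04855
(3) 0.706 × 0.649 × 1.94 = 0.88890
Highest is cycle (1) at 1.0886 (>1, arbitrage).

1.0886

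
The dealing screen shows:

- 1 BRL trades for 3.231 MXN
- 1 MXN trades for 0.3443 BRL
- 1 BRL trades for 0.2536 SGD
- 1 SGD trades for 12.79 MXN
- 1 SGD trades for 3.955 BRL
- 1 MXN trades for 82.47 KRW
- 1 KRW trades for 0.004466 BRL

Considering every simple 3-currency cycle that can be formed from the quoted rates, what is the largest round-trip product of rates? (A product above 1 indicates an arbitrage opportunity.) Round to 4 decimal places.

1.1900

MXN→KRW→BRL→MXN: 82.47 × 0.004466 × 3.231 = 1.19001
MXN→BRL→SGD→MXN: 0.3443 × 0.2536 × 12.79 = 1.11675
Maximum is MXN→KRW→BRL→MXN at 1.1900; arbitrage exists.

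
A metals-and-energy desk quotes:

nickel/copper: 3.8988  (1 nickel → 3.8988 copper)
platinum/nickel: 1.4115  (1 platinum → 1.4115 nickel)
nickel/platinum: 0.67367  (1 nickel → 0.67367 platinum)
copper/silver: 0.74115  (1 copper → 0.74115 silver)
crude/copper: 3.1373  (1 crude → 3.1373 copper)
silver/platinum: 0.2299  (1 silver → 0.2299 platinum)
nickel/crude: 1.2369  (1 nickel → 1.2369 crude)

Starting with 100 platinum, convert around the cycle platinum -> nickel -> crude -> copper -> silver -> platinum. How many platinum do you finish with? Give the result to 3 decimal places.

93.329

100 platinum × 1.4115 = 141.15 nickel
141.15 nickel × 1.2369 = 174.588435 crude
174.588435 crude × 3.1373 = 547.7362971255 copper
547.7362971255 copper × 0.74115 = 405.954756614564325 silver
405.954756614564325 silver × 0.2299 = 93.3289985456883383175 platinum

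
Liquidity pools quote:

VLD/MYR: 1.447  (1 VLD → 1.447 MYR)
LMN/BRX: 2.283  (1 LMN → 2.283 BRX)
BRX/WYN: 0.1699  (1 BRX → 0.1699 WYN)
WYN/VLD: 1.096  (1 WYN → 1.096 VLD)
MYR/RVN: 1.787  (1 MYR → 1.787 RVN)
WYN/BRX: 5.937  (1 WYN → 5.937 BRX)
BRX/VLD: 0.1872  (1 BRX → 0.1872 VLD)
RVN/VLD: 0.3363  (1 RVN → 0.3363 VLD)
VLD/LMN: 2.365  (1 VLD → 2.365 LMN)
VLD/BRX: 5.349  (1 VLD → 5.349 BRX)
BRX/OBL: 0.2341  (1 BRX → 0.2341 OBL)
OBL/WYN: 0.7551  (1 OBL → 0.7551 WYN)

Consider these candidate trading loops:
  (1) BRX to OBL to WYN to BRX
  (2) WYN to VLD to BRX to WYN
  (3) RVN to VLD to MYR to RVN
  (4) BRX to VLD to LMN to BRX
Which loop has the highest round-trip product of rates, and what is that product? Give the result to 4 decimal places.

1.0495

(1) 0.2341 × 0.7551 × 5.937 = 1.04948
(2) 1.096 × 5.349 × 0.1699 = 0.99604
(3) 0.3363 × 1.447 × 1.787 = 0.86960
(4) 0.1872 × 2.365 × 2.283 = 1.01075
Highest is cycle (1) at 1.0495 (>1, arbitrage).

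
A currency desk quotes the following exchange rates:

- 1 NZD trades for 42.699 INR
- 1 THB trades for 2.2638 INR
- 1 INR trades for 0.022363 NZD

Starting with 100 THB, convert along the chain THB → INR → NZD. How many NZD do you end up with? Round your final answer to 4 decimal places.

5.0625

100 THB × 2.2638 = 226.38 INR
226.38 INR × 0.022363 = 5.06253594 NZD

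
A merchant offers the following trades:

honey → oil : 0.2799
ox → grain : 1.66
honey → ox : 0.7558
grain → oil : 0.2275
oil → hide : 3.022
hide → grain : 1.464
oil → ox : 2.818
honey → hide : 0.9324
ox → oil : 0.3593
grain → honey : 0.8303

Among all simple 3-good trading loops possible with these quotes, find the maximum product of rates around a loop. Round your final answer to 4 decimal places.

1.1334

hide→grain→honey→hide: 1.464 × 0.8303 × 0.9324 = 1.13339
oil→ox→grain→oil: 2.818 × 1.66 × 0.2275 = 1.06422
honey→ox→grain→honey: 0.7558 × 1.66 × 0.8303 = 1.04172
oil→hide→grain→oil: 3.022 × 1.464 × 0.2275 = 1.00651
Maximum is hide→grain→honey→hide at 1.1334; arbitrage exists.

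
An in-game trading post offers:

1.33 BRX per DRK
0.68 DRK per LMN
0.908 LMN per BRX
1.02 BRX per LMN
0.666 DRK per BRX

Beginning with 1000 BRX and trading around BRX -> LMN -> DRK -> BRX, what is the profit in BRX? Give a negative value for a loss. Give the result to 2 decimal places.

1000 BRX × 0.908 = 908 LMN
908 LMN × 0.68 = 617.44 DRK
617.44 DRK × 1.33 = 821.1952 BRX
Net change: 821.1952 − 1000 = -178.8048 BRX

-178.80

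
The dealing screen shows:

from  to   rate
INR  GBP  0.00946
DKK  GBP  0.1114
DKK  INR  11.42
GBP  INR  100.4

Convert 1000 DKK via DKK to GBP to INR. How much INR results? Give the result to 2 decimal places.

11184.56

1000 DKK × 0.1114 = 111.4 GBP
111.4 GBP × 100.4 = 11184.56 INR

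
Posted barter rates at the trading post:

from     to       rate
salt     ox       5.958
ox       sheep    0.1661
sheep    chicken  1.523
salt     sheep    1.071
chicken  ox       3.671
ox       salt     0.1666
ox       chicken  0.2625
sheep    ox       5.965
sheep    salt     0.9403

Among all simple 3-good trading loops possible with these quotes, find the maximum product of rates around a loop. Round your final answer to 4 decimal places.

salt→sheep→ox→salt: 1.071 × 5.965 × 0.1666 = 1.06433
salt→ox→sheep→salt: 5.958 × 0.1661 × 0.9403 = 0.93054
chicken→ox→sheep→chicken: 3.671 × 0.1661 × 1.523 = 0.92865
Maximum is salt→sheep→ox→salt at 1.0643; arbitrage exists.

1.0643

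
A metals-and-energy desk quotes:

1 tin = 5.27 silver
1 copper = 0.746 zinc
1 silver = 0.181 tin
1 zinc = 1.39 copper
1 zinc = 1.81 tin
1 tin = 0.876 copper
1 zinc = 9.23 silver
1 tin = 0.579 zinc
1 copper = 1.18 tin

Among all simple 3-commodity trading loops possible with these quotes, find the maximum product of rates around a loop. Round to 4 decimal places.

1.1828

copper→zinc→tin→copper: 0.746 × 1.81 × 0.876 = 1.18283
tin→zinc→silver→tin: 0.579 × 9.23 × 0.181 = 0.96729
copper→tin→zinc→copper: 1.18 × 0.579 × 1.39 = 0.94968
Maximum is copper→zinc→tin→copper at 1.1828; arbitrage exists.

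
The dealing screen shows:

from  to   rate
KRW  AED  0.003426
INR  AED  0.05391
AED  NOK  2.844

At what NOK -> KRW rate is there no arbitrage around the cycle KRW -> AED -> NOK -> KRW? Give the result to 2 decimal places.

102.63

Known legs of the cycle: 0.003426 × 2.844 = 0.009743544
For no arbitrage the full-cycle product must be 1, so the missing rate is 1 / 0.009743544 ≈ 102.6321.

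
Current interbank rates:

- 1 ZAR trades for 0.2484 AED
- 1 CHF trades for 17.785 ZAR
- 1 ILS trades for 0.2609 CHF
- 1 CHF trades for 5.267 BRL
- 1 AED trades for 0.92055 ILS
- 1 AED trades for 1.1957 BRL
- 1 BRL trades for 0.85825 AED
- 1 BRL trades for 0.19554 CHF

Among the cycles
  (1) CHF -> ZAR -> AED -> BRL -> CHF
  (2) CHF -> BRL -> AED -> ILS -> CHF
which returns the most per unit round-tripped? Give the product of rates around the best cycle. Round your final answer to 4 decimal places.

(1) 17.785 × 0.2484 × 1.1957 × 0.19554 = 1.03291
(2) 5.267 × 0.85825 × 0.92055 × 0.2609 = 1.08567
Highest is cycle (2) at 1.0857 (>1, arbitrage).

1.0857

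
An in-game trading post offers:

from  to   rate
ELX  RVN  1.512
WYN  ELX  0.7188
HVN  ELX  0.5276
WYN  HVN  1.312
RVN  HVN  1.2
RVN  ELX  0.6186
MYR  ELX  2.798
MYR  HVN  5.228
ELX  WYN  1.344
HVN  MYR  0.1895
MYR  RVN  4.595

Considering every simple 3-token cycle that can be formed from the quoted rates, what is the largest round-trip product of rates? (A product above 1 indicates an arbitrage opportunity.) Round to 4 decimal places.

HVN→MYR→RVN→HVN: 0.1895 × 4.595 × 1.2 = 1.04490
ELX→RVN→HVN→ELX: 1.512 × 1.2 × 0.5276 = 0.95728
ELX→WYN→HVN→ELX: 1.344 × 1.312 × 0.5276 = 0.93033
Maximum is HVN→MYR→RVN→HVN at 1.0449; arbitrage exists.

1.0449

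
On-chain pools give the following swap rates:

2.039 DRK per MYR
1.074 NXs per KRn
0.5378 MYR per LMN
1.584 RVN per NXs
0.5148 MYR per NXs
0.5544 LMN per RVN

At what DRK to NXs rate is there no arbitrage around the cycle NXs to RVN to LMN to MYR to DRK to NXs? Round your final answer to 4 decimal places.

Known legs of the cycle: 1.584 × 0.5544 × 0.5378 × 2.039 = 0.96297812658432
For no arbitrage the full-cycle product must be 1, so the missing rate is 1 / 0.96297812658432 ≈ 1.038445.

1.0384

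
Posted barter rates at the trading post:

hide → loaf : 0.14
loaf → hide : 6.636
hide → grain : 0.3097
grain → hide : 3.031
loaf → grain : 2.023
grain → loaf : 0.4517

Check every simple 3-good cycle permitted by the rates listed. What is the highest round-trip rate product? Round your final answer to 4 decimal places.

0.9283

grain→loaf→hide→grain: 0.4517 × 6.636 × 0.3097 = 0.92832
grain→hide→loaf→grain: 3.031 × 0.14 × 2.023 = 0.85844
Maximum is grain→loaf→hide→grain at 0.9283; no arbitrage — every cycle loses value.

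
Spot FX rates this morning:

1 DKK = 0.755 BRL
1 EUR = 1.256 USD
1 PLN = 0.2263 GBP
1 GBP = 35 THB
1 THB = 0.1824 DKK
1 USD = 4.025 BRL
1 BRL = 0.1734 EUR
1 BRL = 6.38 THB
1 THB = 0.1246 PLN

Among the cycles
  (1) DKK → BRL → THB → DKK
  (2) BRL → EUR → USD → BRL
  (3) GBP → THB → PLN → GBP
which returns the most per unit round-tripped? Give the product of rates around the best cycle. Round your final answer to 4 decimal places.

(1) 0.755 × 6.38 × 0.1824 = 0.87860
(2) 0.1734 × 1.256 × 4.025 = 0.87661
(3) 35 × 0.1246 × 0.2263 = 0.98689
Highest is cycle (3) at 0.9869 (≤1, no arbitrage).

0.9869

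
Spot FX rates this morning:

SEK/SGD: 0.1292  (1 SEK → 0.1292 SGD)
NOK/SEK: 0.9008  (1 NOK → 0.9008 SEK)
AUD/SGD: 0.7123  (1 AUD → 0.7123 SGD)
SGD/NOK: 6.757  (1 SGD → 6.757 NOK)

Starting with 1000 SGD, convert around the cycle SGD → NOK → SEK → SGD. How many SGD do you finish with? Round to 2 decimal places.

1000 SGD × 6.757 = 6757 NOK
6757 NOK × 0.9008 = 6086.7056 SEK
6086.7056 SEK × 0.1292 = 786.40236352 SGD

786.40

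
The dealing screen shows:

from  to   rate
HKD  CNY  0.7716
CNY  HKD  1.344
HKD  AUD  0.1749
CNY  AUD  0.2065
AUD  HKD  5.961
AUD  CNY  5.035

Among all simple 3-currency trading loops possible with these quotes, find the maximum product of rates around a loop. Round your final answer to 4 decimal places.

CNY→HKD→AUD→CNY: 1.344 × 0.1749 × 5.035 = 1.18356
CNY→AUD→HKD→CNY: 0.2065 × 5.961 × 0.7716 = 0.94980
Maximum is CNY→HKD→AUD→CNY at 1.1836; arbitrage exists.

1.1836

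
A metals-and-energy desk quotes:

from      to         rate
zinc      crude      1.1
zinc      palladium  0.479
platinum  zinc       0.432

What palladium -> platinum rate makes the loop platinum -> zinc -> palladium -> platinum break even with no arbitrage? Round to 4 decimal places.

4.8326

Known legs of the cycle: 0.432 × 0.479 = 0.206928
For no arbitrage the full-cycle product must be 1, so the missing rate is 1 / 0.206928 ≈ 4.832599.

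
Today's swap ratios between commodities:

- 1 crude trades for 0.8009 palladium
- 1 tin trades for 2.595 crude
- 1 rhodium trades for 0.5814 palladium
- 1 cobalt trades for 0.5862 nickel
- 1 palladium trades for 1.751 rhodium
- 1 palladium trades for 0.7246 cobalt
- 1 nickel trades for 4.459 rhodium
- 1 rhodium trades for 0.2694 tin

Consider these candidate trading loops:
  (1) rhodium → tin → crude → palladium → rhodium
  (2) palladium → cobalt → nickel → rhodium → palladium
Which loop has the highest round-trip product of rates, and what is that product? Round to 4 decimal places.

(1) 0.2694 × 2.595 × 0.8009 × 1.751 = 0.98039
(2) 0.7246 × 0.5862 × 4.459 × 0.5814 = 1.10118
Highest is cycle (2) at 1.1012 (>1, arbitrage).

1.1012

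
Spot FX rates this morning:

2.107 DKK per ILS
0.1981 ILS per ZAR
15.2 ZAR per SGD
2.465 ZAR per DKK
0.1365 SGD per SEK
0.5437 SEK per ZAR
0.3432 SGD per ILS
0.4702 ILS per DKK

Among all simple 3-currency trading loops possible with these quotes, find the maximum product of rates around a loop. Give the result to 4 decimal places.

SEK→SGD→ZAR→SEK: 0.1365 × 15.2 × 0.5437 = 1.12807
ZAR→ILS→SGD→ZAR: 0.1981 × 0.3432 × 15.2 = 1.03342
ZAR→ILS→DKK→ZAR: 0.1981 × 2.107 × 2.465 = 1.02888
Maximum is SEK→SGD→ZAR→SEK at 1.1281; arbitrage exists.

1.1281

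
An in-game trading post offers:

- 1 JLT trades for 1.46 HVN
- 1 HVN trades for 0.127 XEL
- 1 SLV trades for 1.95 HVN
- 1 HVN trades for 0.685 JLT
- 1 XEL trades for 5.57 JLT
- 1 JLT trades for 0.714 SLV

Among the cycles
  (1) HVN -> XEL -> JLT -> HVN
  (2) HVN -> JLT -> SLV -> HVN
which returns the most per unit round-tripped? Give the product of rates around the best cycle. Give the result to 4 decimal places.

1.0328

(1) 0.127 × 5.57 × 1.46 = 1.03279
(2) 0.685 × 0.714 × 1.95 = 0.95373
Highest is cycle (1) at 1.0328 (>1, arbitrage).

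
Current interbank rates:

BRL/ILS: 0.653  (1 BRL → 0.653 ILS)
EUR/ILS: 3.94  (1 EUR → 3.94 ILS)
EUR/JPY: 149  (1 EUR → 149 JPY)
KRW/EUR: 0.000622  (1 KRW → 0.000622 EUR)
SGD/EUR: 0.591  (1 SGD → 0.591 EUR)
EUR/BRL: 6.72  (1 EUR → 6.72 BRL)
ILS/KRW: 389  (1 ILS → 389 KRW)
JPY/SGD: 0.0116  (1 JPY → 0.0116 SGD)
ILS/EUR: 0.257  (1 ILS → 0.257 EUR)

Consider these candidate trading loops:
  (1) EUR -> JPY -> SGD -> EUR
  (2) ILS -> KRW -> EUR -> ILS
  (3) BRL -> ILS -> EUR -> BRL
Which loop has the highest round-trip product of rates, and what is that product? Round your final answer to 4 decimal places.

1.1278

(1) 149 × 0.0116 × 0.591 = 1.02148
(2) 389 × 0.000622 × 3.94 = 0.95331
(3) 0.653 × 0.257 × 6.72 = 1.12776
Highest is cycle (3) at 1.1278 (>1, arbitrage).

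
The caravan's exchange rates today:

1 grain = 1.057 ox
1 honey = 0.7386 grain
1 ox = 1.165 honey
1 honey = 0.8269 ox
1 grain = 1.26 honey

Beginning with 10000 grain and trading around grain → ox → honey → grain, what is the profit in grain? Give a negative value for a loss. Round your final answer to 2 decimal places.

-904.84

10000 grain × 1.057 = 10570 ox
10570 ox × 1.165 = 12314.05 honey
12314.05 honey × 0.7386 = 9095.15733 grain
Net change: 9095.15733 − 10000 = -904.84267 grain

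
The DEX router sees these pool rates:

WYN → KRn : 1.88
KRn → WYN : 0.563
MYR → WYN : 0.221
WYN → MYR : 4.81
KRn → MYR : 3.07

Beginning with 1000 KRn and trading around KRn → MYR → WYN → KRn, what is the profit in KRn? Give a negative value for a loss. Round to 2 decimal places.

275.52

1000 KRn × 3.07 = 3070 MYR
3070 MYR × 0.221 = 678.47 WYN
678.47 WYN × 1.88 = 1275.5236 KRn
Net change: 1275.5236 − 1000 = 275.5236 KRn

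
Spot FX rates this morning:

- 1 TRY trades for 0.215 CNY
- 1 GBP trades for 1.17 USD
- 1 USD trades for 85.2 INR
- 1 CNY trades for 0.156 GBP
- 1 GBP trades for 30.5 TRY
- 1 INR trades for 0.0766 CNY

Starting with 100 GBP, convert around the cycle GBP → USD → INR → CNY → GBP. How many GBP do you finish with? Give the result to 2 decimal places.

100 GBP × 1.17 = 117 USD
117 USD × 85.2 = 9968.4 INR
9968.4 INR × 0.0766 = 763.57944 CNY
763.57944 CNY × 0.156 = 119.11839264 GBP

119.12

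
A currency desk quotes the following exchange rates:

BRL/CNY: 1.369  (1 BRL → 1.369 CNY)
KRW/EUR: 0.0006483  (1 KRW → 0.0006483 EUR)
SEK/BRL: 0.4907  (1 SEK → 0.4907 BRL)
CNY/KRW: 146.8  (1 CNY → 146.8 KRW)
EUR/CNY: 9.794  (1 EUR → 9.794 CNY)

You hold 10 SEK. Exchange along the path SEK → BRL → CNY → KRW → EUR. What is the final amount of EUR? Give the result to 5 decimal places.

10 SEK × 0.4907 = 4.907 BRL
4.907 BRL × 1.369 = 6.717683 CNY
6.717683 CNY × 146.8 = 986.1558644 KRW
986.1558644 KRW × 0.0006483 = 0.63932484689052 EUR

0.63932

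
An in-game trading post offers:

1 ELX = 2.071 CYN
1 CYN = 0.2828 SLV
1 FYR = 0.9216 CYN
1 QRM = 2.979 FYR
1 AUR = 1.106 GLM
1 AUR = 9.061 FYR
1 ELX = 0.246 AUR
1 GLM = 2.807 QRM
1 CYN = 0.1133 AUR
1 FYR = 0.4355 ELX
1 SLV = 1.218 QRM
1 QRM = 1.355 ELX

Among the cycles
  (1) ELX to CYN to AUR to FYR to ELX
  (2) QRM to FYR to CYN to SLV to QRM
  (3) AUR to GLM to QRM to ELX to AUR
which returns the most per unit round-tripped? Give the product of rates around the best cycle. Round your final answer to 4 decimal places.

(1) 2.071 × 0.1133 × 9.061 × 0.4355 = 0.92592
(2) 2.979 × 0.9216 × 0.2828 × 1.218 = 0.94567
(3) 1.106 × 2.807 × 1.355 × 0.246 = 1.03484
Highest is cycle (3) at 1.0348 (>1, arbitrage).

1.0348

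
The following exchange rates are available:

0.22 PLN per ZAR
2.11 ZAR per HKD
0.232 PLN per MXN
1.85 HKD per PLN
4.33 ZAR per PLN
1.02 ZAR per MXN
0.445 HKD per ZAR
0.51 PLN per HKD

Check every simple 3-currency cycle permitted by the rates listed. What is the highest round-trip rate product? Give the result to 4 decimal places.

HKD→PLN→ZAR→HKD: 0.51 × 4.33 × 0.445 = 0.98269
HKD→ZAR→PLN→HKD: 2.11 × 0.22 × 1.85 = 0.85877
Maximum is HKD→PLN→ZAR→HKD at 0.9827; no arbitrage — every cycle loses value.

0.9827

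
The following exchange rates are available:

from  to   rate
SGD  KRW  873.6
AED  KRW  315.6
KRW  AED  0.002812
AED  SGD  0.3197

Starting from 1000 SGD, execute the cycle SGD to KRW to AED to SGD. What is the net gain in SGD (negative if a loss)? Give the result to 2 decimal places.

1000 SGD × 873.6 = 873600 KRW
873600 KRW × 0.002812 = 2456.5632 AED
2456.5632 AED × 0.3197 = 785.36325504 SGD
Net change: 785.36325504 − 1000 = -214.63674496 SGD

-214.64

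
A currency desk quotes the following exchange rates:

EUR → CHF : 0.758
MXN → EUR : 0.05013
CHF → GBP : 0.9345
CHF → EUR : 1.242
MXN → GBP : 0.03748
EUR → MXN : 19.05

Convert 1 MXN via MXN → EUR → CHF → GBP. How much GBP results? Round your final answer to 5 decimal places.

0.03551

1 MXN × 0.05013 = 0.05013 EUR
0.05013 EUR × 0.758 = 0.03799854 CHF
0.03799854 CHF × 0.9345 = 0.03550963563 GBP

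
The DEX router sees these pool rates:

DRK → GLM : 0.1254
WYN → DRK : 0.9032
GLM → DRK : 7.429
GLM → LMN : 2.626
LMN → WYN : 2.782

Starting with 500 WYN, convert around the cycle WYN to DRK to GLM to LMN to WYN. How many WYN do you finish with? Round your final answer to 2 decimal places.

500 WYN × 0.9032 = 451.6 DRK
451.6 DRK × 0.1254 = 56.63064 GLM
56.63064 GLM × 2.626 = 148.71206064 LMN
148.71206064 LMN × 2.782 = 413.71695270048 WYN

413.72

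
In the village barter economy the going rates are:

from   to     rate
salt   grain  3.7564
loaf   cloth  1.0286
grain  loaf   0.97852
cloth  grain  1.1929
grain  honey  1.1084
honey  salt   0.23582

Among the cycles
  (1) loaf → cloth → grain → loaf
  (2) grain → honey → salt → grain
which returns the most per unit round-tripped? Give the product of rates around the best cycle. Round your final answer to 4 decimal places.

(1) 1.0286 × 1.1929 × 0.97852 = 1.20066
(2) 1.1084 × 0.23582 × 3.7564 = 0.98186
Highest is cycle (1) at 1.2007 (>1, arbitrage).

1.2007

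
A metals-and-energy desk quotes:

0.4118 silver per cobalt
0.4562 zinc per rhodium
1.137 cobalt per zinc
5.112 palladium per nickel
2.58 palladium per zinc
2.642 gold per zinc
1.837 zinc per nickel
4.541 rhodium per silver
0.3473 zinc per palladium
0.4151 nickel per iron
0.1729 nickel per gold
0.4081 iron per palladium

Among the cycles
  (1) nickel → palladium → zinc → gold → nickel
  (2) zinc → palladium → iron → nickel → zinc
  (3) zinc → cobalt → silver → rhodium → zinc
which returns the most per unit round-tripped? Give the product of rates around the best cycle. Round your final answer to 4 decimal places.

0.9700

(1) 5.112 × 0.3473 × 2.642 × 0.1729 = 0.81100
(2) 2.58 × 0.4081 × 0.4151 × 1.837 = 0.80288
(3) 1.137 × 0.4118 × 4.541 × 0.4562 = 0.96996
Highest is cycle (3) at 0.9700 (≤1, no arbitrage).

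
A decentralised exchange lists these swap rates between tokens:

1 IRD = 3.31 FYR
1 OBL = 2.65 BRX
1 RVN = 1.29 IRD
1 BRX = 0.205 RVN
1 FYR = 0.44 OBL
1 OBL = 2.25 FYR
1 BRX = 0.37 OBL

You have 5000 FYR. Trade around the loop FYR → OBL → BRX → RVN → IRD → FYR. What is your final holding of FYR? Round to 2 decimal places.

5000 FYR × 0.44 = 2200 OBL
2200 OBL × 2.65 = 5830 BRX
5830 BRX × 0.205 = 1195.15 RVN
1195.15 RVN × 1.29 = 1541.7435 IRD
1541.7435 IRD × 3.31 = 5103.170985 FYR

5103.17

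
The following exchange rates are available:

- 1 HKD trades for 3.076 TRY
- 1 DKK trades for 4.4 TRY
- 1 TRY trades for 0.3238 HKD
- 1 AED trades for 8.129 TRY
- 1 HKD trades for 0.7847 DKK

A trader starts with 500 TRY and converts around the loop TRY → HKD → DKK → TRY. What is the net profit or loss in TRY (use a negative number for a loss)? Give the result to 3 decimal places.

500 TRY × 0.3238 = 161.9 HKD
161.9 HKD × 0.7847 = 127.04293 DKK
127.04293 DKK × 4.4 = 558.988892 TRY
Net change: 558.988892 − 500 = 58.988892 TRY

58.989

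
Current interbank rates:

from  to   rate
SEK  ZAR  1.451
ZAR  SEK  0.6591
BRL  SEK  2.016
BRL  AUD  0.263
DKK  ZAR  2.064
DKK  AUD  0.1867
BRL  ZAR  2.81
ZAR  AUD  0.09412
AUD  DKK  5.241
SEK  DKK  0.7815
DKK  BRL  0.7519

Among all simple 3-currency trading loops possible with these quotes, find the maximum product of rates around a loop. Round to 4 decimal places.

SEK→DKK→BRL→SEK: 0.7815 × 0.7519 × 2.016 = 1.18462
ZAR→SEK→DKK→ZAR: 0.6591 × 0.7815 × 2.064 = 1.06314
DKK→BRL→AUD→DKK: 0.7519 × 0.263 × 5.241 = 1.03641
ZAR→AUD→DKK→ZAR: 0.09412 × 5.241 × 2.064 = 1.01814
Maximum is SEK→DKK→BRL→SEK at 1.1846; arbitrage exists.

1.1846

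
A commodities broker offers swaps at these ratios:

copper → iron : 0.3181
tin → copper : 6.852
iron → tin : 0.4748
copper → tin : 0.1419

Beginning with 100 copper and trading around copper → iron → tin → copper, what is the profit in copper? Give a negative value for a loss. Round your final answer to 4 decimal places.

100 copper × 0.3181 = 31.81 iron
31.81 iron × 0.4748 = 15.103388 tin
15.103388 tin × 6.852 = 103.488414576 copper
Net change: 103.488414576 − 100 = 3.488414576 copper

3.4884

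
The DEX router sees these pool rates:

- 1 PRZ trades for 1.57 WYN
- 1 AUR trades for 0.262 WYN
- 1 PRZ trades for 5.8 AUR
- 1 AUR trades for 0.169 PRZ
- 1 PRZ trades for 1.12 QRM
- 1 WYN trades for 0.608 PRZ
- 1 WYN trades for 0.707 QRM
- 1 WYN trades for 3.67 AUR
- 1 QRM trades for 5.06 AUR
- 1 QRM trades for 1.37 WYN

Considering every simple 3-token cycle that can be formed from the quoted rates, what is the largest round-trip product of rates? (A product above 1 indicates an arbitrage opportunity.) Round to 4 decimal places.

0.9738

WYN→AUR→PRZ→WYN: 3.67 × 0.169 × 1.57 = 0.97376
PRZ→QRM→AUR→PRZ: 1.12 × 5.06 × 0.169 = 0.95776
WYN→QRM→AUR→WYN: 0.707 × 5.06 × 0.262 = 0.93728
WYN→PRZ→QRM→WYN: 0.608 × 1.12 × 1.37 = 0.93292
WYN→PRZ→AUR→WYN: 0.608 × 5.8 × 0.262 = 0.92392
Maximum is WYN→AUR→PRZ→WYN at 0.9738; no arbitrage — every cycle loses value.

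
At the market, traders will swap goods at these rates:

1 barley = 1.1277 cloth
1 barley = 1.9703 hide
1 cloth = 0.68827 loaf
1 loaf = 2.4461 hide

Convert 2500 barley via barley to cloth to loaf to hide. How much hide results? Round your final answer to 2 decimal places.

4746.43

2500 barley × 1.1277 = 2819.25 cloth
2819.25 cloth × 0.68827 = 1940.4051975 loaf
1940.4051975 loaf × 2.4461 = 4746.42515360475 hide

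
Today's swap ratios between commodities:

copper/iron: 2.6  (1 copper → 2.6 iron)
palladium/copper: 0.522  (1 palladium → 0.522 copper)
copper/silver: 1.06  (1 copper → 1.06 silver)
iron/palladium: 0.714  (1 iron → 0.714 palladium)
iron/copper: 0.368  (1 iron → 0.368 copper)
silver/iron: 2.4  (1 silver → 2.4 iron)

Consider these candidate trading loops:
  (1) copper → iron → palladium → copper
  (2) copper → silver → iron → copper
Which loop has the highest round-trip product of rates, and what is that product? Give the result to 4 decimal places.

(1) 2.6 × 0.714 × 0.522 = 0.96904
(2) 1.06 × 2.4 × 0.368 = 0.93619
Highest is cycle (1) at 0.9690 (≤1, no arbitrage).

0.9690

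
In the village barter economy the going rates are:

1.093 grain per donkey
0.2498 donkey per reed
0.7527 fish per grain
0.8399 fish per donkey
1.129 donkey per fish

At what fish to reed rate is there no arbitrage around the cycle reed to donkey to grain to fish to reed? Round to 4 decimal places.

4.8659

Known legs of the cycle: 0.2498 × 1.093 × 0.7527 = 0.20551073478
For no arbitrage the full-cycle product must be 1, so the missing rate is 1 / 0.20551073478 ≈ 4.865926.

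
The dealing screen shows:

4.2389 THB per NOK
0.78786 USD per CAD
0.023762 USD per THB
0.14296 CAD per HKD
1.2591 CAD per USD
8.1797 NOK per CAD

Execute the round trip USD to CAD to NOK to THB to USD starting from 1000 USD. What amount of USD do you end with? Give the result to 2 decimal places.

1037.37

1000 USD × 1.2591 = 1259.1 CAD
1259.1 CAD × 8.1797 = 10299.06027 NOK
10299.06027 NOK × 4.2389 = 43656.686578503 THB
43656.686578503 THB × 0.023762 = 1037.370186478388286 USD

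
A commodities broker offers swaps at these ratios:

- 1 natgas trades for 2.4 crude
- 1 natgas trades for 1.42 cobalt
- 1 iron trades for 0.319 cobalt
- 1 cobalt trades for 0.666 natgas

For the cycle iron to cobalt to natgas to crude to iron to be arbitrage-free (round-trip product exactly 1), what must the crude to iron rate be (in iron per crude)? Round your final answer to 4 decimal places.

Known legs of the cycle: 0.319 × 0.666 × 2.4 = 0.5098896
For no arbitrage the full-cycle product must be 1, so the missing rate is 1 / 0.5098896 ≈ 1.961209.

1.9612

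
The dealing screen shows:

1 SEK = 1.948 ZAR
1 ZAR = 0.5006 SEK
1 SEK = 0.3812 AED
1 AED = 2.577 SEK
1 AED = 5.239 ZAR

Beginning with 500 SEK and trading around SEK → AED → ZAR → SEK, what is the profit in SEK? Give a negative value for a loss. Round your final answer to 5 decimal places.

500 SEK × 0.3812 = 190.6 AED
190.6 AED × 5.239 = 998.5534 ZAR
998.5534 ZAR × 0.5006 = 499.87583204 SEK
Net change: 499.87583204 − 500 = -0.12416796 SEK

-0.12417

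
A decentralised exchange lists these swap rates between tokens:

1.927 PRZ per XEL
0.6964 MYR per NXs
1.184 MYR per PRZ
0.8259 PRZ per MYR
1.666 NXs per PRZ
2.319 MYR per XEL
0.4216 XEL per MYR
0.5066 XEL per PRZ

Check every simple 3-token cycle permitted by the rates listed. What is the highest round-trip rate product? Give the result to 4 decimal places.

0.9703

MYR→PRZ→XEL→MYR: 0.8259 × 0.5066 × 2.319 = 0.97027
MYR→XEL→PRZ→MYR: 0.4216 × 1.927 × 1.184 = 0.96191
MYR→PRZ→NXs→MYR: 0.8259 × 1.666 × 0.6964 = 0.95821
Maximum is MYR→PRZ→XEL→MYR at 0.9703; no arbitrage — every cycle loses value.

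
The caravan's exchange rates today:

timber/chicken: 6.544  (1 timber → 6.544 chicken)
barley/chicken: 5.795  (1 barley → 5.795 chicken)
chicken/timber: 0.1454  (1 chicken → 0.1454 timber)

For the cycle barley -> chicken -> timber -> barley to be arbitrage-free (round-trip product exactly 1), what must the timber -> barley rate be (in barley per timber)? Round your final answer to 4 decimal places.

1.1868

Known legs of the cycle: 5.795 × 0.1454 = 0.842593
For no arbitrage the full-cycle product must be 1, so the missing rate is 1 / 0.842593 ≈ 1.186813.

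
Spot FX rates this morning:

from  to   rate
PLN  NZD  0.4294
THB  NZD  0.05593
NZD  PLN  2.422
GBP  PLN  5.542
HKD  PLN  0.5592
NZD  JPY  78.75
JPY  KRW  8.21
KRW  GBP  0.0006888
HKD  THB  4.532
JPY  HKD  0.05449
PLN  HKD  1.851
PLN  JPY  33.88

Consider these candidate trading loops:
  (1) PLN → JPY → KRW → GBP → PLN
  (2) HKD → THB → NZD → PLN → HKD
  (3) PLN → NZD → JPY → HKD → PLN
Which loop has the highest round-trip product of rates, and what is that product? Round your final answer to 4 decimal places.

(1) 33.88 × 8.21 × 0.0006888 × 5.542 = 1.06181
(2) 4.532 × 0.05593 × 2.422 × 1.851 = 1.13636
(3) 0.4294 × 78.75 × 0.05449 × 0.5592 = 1.03038
Highest is cycle (2) at 1.1364 (>1, arbitrage).

1.1364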